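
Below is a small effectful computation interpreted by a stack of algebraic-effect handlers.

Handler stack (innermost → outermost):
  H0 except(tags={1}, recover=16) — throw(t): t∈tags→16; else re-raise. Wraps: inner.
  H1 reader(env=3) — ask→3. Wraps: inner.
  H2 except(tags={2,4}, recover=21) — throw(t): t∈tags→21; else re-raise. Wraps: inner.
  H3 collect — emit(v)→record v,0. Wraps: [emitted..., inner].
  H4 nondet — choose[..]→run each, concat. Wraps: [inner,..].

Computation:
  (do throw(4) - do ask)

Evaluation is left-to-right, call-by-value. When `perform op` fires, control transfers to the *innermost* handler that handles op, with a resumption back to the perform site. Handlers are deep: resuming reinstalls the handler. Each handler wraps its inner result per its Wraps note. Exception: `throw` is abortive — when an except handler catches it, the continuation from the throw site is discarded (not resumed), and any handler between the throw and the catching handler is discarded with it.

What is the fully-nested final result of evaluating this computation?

Working:
throw(4) @ H0 re-raised
throw(4) @ H2 caught ⇒ 21
H3 returns [21]
H4 returns [[21]]
= [[21]]

Answer: [[21]]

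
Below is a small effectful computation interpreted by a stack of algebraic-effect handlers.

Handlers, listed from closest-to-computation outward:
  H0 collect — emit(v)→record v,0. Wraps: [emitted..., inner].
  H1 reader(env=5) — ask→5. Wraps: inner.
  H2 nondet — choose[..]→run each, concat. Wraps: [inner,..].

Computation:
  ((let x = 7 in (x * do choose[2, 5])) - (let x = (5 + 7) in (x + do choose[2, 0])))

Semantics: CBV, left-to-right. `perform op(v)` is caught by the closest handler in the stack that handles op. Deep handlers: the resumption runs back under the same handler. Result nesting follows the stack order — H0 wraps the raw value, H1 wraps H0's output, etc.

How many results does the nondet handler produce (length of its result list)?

Answer: 4

Step-by-step:
choose[2, 5] @ H2
  branch[0] choose=2:
    choose[2, 0] @ H2
      branch[0] choose=2:
        H0 returns [0]
        H1 returns [0]
        H2 returns [[0]]
      branch[1] choose=0:
        H0 returns [2]
        H1 returns [2]
        H2 returns [[2]]
  branch[1] choose=5:
    choose[2, 0] @ H2
      branch[0] choose=2:
        H0 returns [21]
        H1 returns [21]
        H2 returns [[21]]
      branch[1] choose=0:
        H0 returns [23]
        H1 returns [23]
        H2 returns [[23]]
= [[0], [2], [21], [23]]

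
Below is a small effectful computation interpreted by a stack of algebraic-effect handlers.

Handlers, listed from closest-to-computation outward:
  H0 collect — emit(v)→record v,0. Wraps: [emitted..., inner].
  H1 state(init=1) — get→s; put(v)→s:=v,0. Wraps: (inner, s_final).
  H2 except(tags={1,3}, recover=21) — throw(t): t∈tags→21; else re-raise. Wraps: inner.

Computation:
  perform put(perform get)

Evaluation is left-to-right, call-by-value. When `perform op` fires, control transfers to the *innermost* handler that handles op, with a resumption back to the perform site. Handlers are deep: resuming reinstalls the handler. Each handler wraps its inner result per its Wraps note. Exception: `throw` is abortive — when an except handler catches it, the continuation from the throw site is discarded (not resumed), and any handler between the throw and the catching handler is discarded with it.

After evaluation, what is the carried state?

Evaluation trace:
get @ H1 ⇒ 1
put(1) @ H1 ⇒ s:=1
H0 returns [0]
H1 returns ([0], 1)
H2 returns ([0], 1)
= ([0], 1)

Answer: 1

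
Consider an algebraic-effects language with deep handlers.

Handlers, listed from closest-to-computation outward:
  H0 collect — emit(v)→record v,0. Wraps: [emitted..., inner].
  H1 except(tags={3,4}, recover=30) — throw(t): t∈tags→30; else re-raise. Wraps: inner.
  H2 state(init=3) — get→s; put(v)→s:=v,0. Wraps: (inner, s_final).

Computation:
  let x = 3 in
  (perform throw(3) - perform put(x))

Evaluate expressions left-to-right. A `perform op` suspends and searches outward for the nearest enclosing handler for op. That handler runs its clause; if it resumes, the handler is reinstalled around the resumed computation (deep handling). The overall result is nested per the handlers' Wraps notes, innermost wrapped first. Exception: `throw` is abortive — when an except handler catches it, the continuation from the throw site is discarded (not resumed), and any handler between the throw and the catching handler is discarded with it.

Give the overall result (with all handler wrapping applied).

Answer: (30, 3)

Working:
throw(3) @ H1 caught ⇒ 30
H2 returns (30, 3)
= (30, 3)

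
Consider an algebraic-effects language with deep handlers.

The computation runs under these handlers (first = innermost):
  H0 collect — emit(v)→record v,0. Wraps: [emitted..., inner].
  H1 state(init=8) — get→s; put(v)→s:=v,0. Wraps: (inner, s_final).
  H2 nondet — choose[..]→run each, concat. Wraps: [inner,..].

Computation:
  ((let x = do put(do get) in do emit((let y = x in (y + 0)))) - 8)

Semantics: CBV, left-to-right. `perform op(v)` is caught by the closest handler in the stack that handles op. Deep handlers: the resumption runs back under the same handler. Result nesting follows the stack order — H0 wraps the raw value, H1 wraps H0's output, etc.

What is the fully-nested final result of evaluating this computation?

Step-by-step:
get @ H1 ⇒ 8
put(8) @ H1 ⇒ s:=8
emit(0) @ H0 ⇒ out+=0
H0 returns [0, -8]
H1 returns ([0, -8], 8)
H2 returns [([0, -8], 8)]
= [([0, -8], 8)]

Answer: [([0, -8], 8)]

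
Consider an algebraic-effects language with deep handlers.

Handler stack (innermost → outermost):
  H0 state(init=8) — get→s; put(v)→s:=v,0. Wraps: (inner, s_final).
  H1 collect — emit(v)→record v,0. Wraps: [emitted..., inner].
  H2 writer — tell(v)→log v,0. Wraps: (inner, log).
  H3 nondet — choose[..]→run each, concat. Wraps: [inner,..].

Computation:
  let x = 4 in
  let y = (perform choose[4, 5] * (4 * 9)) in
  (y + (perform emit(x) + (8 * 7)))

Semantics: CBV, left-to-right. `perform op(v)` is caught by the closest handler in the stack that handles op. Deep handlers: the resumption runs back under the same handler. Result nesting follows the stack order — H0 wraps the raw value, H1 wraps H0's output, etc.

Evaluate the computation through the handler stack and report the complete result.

Step-by-step:
choose[4, 5] @ H3
  branch[0] choose=4:
    emit(4) @ H1 ⇒ out+=4
    H0 returns (200, 8)
    H1 returns [4, (200, 8)]
    H2 returns ([4, (200, 8)], ())
    H3 returns [([4, (200, 8)], ())]
  branch[1] choose=5:
    emit(4) @ H1 ⇒ out+=4
    H0 returns (236, 8)
    H1 returns [4, (236, 8)]
    H2 returns ([4, (236, 8)], ())
    H3 returns [([4, (236, 8)], ())]
= [([4, (200, 8)], ()), ([4, (236, 8)], ())]

Answer: [([4, (200, 8)], ()), ([4, (236, 8)], ())]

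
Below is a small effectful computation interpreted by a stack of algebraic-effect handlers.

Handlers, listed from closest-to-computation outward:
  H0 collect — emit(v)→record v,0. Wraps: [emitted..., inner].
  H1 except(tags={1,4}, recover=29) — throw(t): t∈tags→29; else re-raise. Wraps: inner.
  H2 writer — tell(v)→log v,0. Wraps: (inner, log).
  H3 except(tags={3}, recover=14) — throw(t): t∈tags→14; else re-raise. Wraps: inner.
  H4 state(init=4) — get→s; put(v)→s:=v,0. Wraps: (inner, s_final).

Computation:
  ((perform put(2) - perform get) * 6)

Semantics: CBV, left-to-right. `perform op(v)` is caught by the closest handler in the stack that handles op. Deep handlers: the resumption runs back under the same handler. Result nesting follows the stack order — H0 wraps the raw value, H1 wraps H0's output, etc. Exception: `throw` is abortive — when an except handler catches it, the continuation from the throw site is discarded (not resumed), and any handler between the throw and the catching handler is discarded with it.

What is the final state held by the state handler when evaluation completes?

Step-by-step:
put(2) @ H4 ⇒ s:=2
get @ H4 ⇒ 2
H0 returns [-12]
H1 returns [-12]
H2 returns ([-12], ())
H3 returns ([-12], ())
H4 returns (([-12], ()), 2)
= (([-12], ()), 2)

Answer: 2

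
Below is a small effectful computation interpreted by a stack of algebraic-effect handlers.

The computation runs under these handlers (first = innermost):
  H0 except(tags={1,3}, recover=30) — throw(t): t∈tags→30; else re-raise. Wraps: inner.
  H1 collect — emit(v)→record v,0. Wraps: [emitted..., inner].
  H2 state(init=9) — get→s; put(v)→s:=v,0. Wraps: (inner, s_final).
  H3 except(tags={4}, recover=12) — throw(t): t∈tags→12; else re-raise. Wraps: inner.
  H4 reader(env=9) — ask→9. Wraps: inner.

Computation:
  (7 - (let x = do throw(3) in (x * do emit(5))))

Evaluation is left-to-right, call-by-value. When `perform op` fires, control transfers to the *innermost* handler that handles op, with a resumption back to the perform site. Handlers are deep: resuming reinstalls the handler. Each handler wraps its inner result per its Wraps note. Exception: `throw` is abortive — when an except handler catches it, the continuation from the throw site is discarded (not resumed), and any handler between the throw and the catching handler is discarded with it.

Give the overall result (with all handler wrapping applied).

Evaluation trace:
throw(3) @ H0 caught ⇒ 30
H1 returns [30]
H2 returns ([30], 9)
H3 returns ([30], 9)
H4 returns ([30], 9)
= ([30], 9)

Answer: ([30], 9)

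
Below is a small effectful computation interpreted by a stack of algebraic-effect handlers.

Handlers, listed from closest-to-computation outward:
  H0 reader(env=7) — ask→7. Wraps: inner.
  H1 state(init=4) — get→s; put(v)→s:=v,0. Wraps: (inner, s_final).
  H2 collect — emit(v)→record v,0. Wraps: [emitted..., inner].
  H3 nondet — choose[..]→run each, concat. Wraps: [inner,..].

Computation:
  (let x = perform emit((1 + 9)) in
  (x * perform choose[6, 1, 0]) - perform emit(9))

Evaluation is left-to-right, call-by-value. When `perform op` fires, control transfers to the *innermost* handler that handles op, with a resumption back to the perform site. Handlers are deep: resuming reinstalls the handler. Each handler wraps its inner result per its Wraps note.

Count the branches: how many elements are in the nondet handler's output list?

Answer: 3

Working:
emit(10) @ H2 ⇒ out+=10
choose[6, 1, 0] @ H3
  branch[0] choose=6:
    emit(9) @ H2 ⇒ out+=9
    H0 returns 0
    H1 returns (0, 4)
    H2 returns [10, 9, (0, 4)]
    H3 returns [[10, 9, (0, 4)]]
  branch[1] choose=1:
    emit(9) @ H2 ⇒ out+=9
    H0 returns 0
    H1 returns (0, 4)
    H2 returns [10, 9, (0, 4)]
    H3 returns [[10, 9, (0, 4)]]
  branch[2] choose=0:
    emit(9) @ H2 ⇒ out+=9
    H0 returns 0
    H1 returns (0, 4)
    H2 returns [10, 9, (0, 4)]
    H3 returns [[10, 9, (0, 4)]]
= [[10, 9, (0, 4)], [10, 9, (0, 4)], [10, 9, (0, 4)]]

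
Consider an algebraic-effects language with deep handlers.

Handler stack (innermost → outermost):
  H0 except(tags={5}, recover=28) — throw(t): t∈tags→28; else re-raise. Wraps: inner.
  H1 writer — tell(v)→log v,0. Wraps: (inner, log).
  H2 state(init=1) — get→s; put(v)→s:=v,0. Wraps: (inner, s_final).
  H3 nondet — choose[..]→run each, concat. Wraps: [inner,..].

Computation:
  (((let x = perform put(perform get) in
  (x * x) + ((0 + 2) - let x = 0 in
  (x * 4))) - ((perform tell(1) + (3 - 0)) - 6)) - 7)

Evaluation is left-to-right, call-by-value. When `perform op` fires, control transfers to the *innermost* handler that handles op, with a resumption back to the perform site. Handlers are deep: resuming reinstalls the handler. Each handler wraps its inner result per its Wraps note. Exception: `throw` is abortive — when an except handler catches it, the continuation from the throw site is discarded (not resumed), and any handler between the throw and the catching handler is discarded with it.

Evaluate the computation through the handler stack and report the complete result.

Answer: [((-2, (1)), 1)]

Step-by-step:
get @ H2 ⇒ 1
put(1) @ H2 ⇒ s:=1
tell(1) @ H1 ⇒ log+=1
H0 returns -2
H1 returns (-2, (1))
H2 returns ((-2, (1)), 1)
H3 returns [((-2, (1)), 1)]
= [((-2, (1)), 1)]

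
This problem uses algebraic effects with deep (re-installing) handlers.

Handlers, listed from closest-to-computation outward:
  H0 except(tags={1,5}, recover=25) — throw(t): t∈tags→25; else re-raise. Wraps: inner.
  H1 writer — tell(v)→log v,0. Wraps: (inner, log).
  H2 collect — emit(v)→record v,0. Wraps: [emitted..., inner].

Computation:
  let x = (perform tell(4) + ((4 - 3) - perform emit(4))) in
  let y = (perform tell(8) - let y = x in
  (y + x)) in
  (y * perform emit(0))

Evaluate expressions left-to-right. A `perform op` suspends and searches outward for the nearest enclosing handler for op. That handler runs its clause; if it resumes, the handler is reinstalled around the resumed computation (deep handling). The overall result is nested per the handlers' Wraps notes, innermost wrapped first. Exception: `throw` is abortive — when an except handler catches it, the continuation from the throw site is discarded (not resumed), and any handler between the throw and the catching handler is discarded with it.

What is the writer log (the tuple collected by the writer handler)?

Answer: (4, 8)

Step-by-step:
tell(4) @ H1 ⇒ log+=4
emit(4) @ H2 ⇒ out+=4
tell(8) @ H1 ⇒ log+=8
emit(0) @ H2 ⇒ out+=0
H0 returns 0
H1 returns (0, (4, 8))
H2 returns [4, 0, (0, (4, 8))]
= [4, 0, (0, (4, 8))]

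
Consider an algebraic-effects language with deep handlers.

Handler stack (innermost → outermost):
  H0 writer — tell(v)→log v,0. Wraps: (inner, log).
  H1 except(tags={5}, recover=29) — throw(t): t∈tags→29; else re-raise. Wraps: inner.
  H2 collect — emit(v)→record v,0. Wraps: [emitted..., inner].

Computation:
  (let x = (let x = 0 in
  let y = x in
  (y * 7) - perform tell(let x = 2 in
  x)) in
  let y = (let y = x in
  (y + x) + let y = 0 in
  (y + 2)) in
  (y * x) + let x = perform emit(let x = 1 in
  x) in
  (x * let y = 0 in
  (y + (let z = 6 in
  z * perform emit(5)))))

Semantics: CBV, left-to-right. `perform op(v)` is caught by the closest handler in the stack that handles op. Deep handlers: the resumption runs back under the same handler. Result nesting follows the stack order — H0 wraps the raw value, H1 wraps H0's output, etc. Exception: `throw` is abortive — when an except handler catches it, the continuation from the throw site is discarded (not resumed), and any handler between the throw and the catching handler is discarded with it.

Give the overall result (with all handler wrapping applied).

Answer: [1, 5, (0, (2))]

Evaluation trace:
tell(2) @ H0 ⇒ log+=2
emit(1) @ H2 ⇒ out+=1
emit(5) @ H2 ⇒ out+=5
H0 returns (0, (2))
H1 returns (0, (2))
H2 returns [1, 5, (0, (2))]
= [1, 5, (0, (2))]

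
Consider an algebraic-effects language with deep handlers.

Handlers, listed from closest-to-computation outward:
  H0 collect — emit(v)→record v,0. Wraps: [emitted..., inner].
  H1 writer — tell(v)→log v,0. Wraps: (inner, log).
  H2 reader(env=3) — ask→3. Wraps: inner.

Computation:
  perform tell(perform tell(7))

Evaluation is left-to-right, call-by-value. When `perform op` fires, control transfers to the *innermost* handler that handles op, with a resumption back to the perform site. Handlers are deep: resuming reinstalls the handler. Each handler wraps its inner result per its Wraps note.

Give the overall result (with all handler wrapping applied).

Answer: ([0], (7, 0))

Working:
tell(7) @ H1 ⇒ log+=7
tell(0) @ H1 ⇒ log+=0
H0 returns [0]
H1 returns ([0], (7, 0))
H2 returns ([0], (7, 0))
= ([0], (7, 0))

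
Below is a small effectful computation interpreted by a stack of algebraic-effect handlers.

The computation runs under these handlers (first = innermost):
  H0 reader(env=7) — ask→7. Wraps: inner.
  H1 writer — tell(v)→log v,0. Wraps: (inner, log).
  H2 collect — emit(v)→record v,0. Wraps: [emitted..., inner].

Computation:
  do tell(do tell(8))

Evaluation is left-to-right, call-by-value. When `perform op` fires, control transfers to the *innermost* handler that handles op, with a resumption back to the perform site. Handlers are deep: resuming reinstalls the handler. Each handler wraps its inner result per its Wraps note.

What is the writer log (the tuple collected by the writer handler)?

Answer: (8, 0)

Working:
tell(8) @ H1 ⇒ log+=8
tell(0) @ H1 ⇒ log+=0
H0 returns 0
H1 returns (0, (8, 0))
H2 returns [(0, (8, 0))]
= [(0, (8, 0))]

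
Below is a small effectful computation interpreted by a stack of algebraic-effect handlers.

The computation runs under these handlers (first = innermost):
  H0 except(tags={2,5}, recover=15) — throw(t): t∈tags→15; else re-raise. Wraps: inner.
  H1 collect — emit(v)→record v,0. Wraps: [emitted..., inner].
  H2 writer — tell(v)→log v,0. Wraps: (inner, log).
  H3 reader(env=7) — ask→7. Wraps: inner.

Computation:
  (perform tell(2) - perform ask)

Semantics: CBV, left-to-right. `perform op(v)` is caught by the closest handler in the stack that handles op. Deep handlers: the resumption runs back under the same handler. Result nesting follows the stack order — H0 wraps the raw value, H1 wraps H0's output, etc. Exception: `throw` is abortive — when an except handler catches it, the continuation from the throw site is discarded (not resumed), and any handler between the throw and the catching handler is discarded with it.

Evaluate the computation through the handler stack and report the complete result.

Answer: ([-7], (2))

Working:
tell(2) @ H2 ⇒ log+=2
ask @ H3 ⇒ 7
H0 returns -7
H1 returns [-7]
H2 returns ([-7], (2))
H3 returns ([-7], (2))
= ([-7], (2))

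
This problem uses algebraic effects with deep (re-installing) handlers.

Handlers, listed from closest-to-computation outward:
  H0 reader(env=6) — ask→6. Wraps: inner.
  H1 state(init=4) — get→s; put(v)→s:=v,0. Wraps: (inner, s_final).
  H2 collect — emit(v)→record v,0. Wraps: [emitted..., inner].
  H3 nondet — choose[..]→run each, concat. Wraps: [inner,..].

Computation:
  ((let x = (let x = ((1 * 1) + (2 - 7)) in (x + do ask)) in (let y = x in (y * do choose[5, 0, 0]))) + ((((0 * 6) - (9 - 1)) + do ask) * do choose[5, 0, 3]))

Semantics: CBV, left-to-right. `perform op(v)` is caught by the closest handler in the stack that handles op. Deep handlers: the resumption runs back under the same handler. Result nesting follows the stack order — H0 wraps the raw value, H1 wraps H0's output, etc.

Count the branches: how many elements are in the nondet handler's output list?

Answer: 9

Working:
ask @ H0 ⇒ 6
choose[5, 0, 0] @ H3
  branch[0] choose=5:
    ask @ H0 ⇒ 6
    choose[5, 0, 3] @ H3
      branch[0] choose=5:
        H0 returns 0
        H1 returns (0, 4)
        H2 returns [(0, 4)]
        H3 returns [[(0, 4)]]
      branch[1] choose=0:
        H0 returns 10
        H1 returns (10, 4)
        H2 returns [(10, 4)]
        H3 returns [[(10, 4)]]
      branch[2] choose=3:
        H0 returns 4
        H1 returns (4, 4)
        H2 returns [(4, 4)]
        H3 returns [[(4, 4)]]
  branch[1] choose=0:
    ask @ H0 ⇒ 6
    choose[5, 0, 3] @ H3
      branch[0] choose=5:
        H0 returns -10
        H1 returns (-10, 4)
        H2 returns [(-10, 4)]
        H3 returns [[(-10, 4)]]
      branch[1] choose=0:
        H0 returns 0
        H1 returns (0, 4)
        H2 returns [(0, 4)]
        H3 returns [[(0, 4)]]
      branch[2] choose=3:
        H0 returns -6
        H1 returns (-6, 4)
        H2 returns [(-6, 4)]
        H3 returns [[(-6, 4)]]
  branch[2] choose=0:
    ask @ H0 ⇒ 6
    choose[5, 0, 3] @ H3
      branch[0] choose=5:
        H0 returns -10
        H1 returns (-10, 4)
        H2 returns [(-10, 4)]
        H3 returns [[(-10, 4)]]
      branch[1] choose=0:
        H0 returns 0
        H1 returns (0, 4)
        H2 returns [(0, 4)]
        H3 returns [[(0, 4)]]
      branch[2] choose=3:
        H0 returns -6
        H1 returns (-6, 4)
        H2 returns [(-6, 4)]
        H3 returns [[(-6, 4)]]
= [[(0, 4)], [(10, 4)], [(4, 4)], [(-10, 4)], [(0, 4)], [(-6, 4)], [(-10, 4)], [(0, 4)], [(-6, 4)]]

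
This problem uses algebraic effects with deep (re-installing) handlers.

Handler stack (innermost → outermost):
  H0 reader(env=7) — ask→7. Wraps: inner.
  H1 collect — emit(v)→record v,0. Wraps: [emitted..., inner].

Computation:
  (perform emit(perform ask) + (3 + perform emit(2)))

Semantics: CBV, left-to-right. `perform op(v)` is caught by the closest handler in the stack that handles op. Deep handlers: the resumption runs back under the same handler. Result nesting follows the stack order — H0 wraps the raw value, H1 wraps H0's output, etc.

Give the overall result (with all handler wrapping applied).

Answer: [7, 2, 3]

Working:
ask @ H0 ⇒ 7
emit(7) @ H1 ⇒ out+=7
emit(2) @ H1 ⇒ out+=2
H0 returns 3
H1 returns [7, 2, 3]
= [7, 2, 3]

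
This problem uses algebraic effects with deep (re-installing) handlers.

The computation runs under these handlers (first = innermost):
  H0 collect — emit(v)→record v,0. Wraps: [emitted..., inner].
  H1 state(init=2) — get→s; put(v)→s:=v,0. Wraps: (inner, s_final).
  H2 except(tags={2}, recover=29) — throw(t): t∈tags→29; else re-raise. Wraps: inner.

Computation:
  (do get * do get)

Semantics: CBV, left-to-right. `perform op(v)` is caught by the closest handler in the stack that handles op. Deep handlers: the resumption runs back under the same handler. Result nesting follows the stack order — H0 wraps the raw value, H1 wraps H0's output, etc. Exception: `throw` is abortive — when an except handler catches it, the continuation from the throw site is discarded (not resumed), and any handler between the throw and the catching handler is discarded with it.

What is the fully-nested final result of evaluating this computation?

Answer: ([4], 2)

Working:
get @ H1 ⇒ 2
get @ H1 ⇒ 2
H0 returns [4]
H1 returns ([4], 2)
H2 returns ([4], 2)
= ([4], 2)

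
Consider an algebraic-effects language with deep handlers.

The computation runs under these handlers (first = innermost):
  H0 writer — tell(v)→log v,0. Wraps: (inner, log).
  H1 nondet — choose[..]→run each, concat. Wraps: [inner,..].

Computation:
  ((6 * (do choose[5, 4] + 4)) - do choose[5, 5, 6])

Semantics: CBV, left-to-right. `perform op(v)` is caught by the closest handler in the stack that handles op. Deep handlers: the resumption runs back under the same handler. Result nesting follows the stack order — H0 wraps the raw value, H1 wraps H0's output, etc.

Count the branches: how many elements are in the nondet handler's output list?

Evaluation trace:
choose[5, 4] @ H1
  branch[0] choose=5:
    choose[5, 5, 6] @ H1
      branch[0] choose=5:
        H0 returns (49, ())
        H1 returns [(49, ())]
      branch[1] choose=5:
        H0 returns (49, ())
        H1 returns [(49, ())]
      branch[2] choose=6:
        H0 returns (48, ())
        H1 returns [(48, ())]
  branch[1] choose=4:
    choose[5, 5, 6] @ H1
      branch[0] choose=5:
        H0 returns (43, ())
        H1 returns [(43, ())]
      branch[1] choose=5:
        H0 returns (43, ())
        H1 returns [(43, ())]
      branch[2] choose=6:
        H0 returns (42, ())
        H1 returns [(42, ())]
= [(49, ()), (49, ()), (48, ()), (43, ()), (43, ()), (42, ())]

Answer: 6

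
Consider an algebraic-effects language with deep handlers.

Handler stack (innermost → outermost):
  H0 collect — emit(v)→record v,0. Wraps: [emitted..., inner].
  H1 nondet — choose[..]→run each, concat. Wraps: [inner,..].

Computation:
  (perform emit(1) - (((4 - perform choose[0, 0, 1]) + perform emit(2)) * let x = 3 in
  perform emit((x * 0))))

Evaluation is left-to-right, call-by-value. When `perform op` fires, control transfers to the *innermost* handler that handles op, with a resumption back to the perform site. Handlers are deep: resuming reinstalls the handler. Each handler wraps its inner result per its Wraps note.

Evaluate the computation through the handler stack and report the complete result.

Working:
emit(1) @ H0 ⇒ out+=1
choose[0, 0, 1] @ H1
  branch[0] choose=0:
    emit(2) @ H0 ⇒ out+=2
    emit(0) @ H0 ⇒ out+=0
    H0 returns [1, 2, 0, 0]
    H1 returns [[1, 2, 0, 0]]
  branch[1] choose=0:
    emit(2) @ H0 ⇒ out+=2
    emit(0) @ H0 ⇒ out+=0
    H0 returns [1, 2, 0, 0]
    H1 returns [[1, 2, 0, 0]]
  branch[2] choose=1:
    emit(2) @ H0 ⇒ out+=2
    emit(0) @ H0 ⇒ out+=0
    H0 returns [1, 2, 0, 0]
    H1 returns [[1, 2, 0, 0]]
= [[1, 2, 0, 0], [1, 2, 0, 0], [1, 2, 0, 0]]

Answer: [[1, 2, 0, 0], [1, 2, 0, 0], [1, 2, 0, 0]]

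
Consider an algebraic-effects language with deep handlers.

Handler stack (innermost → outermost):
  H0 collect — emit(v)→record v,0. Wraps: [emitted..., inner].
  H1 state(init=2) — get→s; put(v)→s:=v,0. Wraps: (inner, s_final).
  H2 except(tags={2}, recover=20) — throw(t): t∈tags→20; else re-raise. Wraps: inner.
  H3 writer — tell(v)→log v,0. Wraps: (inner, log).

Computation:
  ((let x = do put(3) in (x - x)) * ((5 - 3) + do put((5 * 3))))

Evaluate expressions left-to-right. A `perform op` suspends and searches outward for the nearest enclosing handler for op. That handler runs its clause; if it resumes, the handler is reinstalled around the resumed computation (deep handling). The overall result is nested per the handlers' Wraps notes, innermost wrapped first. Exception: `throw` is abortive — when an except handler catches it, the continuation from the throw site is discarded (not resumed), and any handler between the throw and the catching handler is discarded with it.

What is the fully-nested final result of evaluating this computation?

Working:
put(3) @ H1 ⇒ s:=3
put(15) @ H1 ⇒ s:=15
H0 returns [0]
H1 returns ([0], 15)
H2 returns ([0], 15)
H3 returns (([0], 15), ())
= (([0], 15), ())

Answer: (([0], 15), ())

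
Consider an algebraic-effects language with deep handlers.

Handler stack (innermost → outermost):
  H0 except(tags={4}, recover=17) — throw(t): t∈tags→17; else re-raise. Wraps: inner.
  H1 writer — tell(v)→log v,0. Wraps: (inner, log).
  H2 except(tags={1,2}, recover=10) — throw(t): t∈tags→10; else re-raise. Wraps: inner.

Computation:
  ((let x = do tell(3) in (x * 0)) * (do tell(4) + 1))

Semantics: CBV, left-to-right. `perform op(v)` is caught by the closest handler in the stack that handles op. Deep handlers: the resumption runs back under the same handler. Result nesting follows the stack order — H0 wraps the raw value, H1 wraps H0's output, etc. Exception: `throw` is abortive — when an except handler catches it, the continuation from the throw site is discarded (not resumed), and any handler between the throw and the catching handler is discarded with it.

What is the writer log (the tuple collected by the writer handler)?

Answer: (3, 4)

Evaluation trace:
tell(3) @ H1 ⇒ log+=3
tell(4) @ H1 ⇒ log+=4
H0 returns 0
H1 returns (0, (3, 4))
H2 returns (0, (3, 4))
= (0, (3, 4))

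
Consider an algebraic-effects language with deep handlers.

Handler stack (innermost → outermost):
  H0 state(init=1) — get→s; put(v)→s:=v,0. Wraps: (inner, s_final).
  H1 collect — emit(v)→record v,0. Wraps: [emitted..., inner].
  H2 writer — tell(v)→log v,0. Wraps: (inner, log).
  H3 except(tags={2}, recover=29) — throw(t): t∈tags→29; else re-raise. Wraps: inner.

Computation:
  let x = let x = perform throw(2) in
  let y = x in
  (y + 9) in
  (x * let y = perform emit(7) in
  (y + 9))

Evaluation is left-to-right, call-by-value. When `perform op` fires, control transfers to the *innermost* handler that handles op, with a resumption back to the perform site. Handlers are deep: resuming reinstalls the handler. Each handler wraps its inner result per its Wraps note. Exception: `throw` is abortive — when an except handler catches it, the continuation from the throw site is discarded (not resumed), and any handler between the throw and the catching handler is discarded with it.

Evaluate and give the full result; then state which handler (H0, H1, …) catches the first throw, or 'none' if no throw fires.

Step-by-step:
throw(2) @ H3 caught ⇒ 29
= 29

Answer: 29 ; first throw caught by: H3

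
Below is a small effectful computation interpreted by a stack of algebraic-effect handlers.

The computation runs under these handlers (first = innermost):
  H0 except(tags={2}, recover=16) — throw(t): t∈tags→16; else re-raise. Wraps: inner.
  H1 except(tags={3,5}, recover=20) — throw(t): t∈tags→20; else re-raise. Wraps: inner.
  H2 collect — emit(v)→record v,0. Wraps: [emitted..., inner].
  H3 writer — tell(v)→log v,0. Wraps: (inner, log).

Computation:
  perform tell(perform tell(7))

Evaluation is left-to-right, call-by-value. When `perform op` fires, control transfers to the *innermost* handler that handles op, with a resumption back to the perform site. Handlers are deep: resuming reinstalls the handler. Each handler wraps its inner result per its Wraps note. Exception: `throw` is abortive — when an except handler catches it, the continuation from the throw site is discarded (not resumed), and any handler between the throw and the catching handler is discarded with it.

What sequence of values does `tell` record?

Answer: (7, 0)

Working:
tell(7) @ H3 ⇒ log+=7
tell(0) @ H3 ⇒ log+=0
H0 returns 0
H1 returns 0
H2 returns [0]
H3 returns ([0], (7, 0))
= ([0], (7, 0))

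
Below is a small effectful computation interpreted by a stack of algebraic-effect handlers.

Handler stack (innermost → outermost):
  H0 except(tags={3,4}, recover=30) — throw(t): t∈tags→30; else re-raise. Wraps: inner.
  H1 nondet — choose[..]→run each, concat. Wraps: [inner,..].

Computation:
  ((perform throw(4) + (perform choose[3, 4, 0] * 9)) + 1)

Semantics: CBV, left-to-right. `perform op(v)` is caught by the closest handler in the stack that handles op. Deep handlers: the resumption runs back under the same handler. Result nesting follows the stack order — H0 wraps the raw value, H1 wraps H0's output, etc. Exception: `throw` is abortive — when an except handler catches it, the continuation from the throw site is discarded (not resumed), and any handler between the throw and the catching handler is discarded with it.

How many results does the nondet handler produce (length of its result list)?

Evaluation trace:
throw(4) @ H0 caught ⇒ 30
H1 returns [30]
= [30]

Answer: 1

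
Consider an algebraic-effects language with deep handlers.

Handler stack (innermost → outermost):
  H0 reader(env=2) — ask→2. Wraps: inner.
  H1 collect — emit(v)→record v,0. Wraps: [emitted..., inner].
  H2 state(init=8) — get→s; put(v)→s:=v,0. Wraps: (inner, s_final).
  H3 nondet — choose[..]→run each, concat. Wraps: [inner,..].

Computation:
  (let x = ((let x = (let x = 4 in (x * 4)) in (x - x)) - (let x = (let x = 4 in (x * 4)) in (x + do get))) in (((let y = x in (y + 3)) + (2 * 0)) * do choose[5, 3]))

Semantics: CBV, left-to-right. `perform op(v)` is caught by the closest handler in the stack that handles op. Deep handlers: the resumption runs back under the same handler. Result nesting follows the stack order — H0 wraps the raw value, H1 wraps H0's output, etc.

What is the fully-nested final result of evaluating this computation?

Working:
get @ H2 ⇒ 8
choose[5, 3] @ H3
  branch[0] choose=5:
    H0 returns -105
    H1 returns [-105]
    H2 returns ([-105], 8)
    H3 returns [([-105], 8)]
  branch[1] choose=3:
    H0 returns -63
    H1 returns [-63]
    H2 returns ([-63], 8)
    H3 returns [([-63], 8)]
= [([-105], 8), ([-63], 8)]

Answer: [([-105], 8), ([-63], 8)]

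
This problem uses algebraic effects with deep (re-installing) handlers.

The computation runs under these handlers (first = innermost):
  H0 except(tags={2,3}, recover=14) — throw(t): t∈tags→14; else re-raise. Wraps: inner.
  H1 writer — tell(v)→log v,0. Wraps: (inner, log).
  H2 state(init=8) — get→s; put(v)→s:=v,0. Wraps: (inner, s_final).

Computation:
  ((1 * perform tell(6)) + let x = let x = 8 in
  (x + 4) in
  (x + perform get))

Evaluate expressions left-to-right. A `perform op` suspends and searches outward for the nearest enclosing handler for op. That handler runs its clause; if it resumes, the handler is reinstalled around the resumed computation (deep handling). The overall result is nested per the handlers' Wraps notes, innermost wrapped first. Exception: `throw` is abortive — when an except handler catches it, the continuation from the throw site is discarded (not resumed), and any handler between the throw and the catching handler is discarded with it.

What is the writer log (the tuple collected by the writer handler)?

Answer: (6)

Evaluation trace:
tell(6) @ H1 ⇒ log+=6
get @ H2 ⇒ 8
H0 returns 20
H1 returns (20, (6))
H2 returns ((20, (6)), 8)
= ((20, (6)), 8)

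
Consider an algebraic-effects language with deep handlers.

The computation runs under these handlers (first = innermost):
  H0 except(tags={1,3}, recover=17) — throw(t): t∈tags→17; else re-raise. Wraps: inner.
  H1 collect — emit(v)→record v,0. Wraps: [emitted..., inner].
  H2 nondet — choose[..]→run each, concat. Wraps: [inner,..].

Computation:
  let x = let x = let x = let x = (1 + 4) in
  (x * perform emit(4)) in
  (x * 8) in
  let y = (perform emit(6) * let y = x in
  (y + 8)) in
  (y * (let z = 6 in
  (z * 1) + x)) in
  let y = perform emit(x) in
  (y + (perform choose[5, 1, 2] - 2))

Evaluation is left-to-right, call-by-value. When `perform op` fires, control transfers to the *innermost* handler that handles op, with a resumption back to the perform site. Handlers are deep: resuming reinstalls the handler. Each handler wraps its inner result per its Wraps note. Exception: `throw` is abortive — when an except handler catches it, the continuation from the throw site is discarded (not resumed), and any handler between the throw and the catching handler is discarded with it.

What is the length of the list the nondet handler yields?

Working:
emit(4) @ H1 ⇒ out+=4
emit(6) @ H1 ⇒ out+=6
emit(0) @ H1 ⇒ out+=0
choose[5, 1, 2] @ H2
  branch[0] choose=5:
    H0 returns 3
    H1 returns [4, 6, 0, 3]
    H2 returns [[4, 6, 0, 3]]
  branch[1] choose=1:
    H0 returns -1
    H1 returns [4, 6, 0, -1]
    H2 returns [[4, 6, 0, -1]]
  branch[2] choose=2:
    H0 returns 0
    H1 returns [4, 6, 0, 0]
    H2 returns [[4, 6, 0, 0]]
= [[4, 6, 0, 3], [4, 6, 0, -1], [4, 6, 0, 0]]

Answer: 3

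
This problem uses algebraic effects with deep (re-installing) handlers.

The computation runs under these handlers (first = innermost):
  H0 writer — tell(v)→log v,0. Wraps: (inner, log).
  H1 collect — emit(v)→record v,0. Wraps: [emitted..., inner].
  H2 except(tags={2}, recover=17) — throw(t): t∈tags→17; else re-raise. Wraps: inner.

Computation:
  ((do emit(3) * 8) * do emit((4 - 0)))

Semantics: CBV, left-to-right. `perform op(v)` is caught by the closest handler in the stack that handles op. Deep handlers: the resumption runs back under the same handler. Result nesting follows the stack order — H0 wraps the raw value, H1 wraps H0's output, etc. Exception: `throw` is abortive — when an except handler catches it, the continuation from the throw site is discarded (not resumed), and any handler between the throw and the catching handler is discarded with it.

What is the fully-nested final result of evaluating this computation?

Evaluation trace:
emit(3) @ H1 ⇒ out+=3
emit(4) @ H1 ⇒ out+=4
H0 returns (0, ())
H1 returns [3, 4, (0, ())]
H2 returns [3, 4, (0, ())]
= [3, 4, (0, ())]

Answer: [3, 4, (0, ())]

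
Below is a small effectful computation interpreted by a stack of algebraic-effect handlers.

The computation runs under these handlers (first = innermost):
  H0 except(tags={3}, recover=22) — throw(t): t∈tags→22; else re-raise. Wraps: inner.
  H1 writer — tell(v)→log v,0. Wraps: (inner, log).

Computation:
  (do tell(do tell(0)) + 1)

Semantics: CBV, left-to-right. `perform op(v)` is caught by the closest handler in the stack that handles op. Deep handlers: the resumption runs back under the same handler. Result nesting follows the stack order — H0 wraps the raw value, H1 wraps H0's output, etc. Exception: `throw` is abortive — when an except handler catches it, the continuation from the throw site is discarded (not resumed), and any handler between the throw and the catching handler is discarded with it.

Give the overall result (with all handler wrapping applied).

Working:
tell(0) @ H1 ⇒ log+=0
tell(0) @ H1 ⇒ log+=0
H0 returns 1
H1 returns (1, (0, 0))
= (1, (0, 0))

Answer: (1, (0, 0))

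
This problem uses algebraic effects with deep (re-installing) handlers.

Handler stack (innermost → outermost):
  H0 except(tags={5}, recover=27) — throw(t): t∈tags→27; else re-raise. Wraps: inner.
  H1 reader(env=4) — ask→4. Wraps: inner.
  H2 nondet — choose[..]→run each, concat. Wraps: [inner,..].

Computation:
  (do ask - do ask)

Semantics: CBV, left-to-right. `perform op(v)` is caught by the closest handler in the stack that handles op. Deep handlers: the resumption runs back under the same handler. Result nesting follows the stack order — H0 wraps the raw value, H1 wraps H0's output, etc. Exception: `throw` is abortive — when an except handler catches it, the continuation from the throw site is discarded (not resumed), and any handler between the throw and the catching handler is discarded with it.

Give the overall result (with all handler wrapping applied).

Answer: [0]

Working:
ask @ H1 ⇒ 4
ask @ H1 ⇒ 4
H0 returns 0
H1 returns 0
H2 returns [0]
= [0]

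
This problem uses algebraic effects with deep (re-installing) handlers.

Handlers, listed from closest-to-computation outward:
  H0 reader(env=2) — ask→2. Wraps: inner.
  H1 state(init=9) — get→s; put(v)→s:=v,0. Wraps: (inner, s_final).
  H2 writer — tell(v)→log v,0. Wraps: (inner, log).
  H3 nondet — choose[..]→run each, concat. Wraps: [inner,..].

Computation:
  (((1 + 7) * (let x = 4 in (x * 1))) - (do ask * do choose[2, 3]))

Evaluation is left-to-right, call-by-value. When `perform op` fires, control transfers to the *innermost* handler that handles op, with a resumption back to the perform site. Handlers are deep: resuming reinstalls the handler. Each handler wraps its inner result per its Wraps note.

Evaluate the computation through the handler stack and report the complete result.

Answer: [((28, 9), ()), ((26, 9), ())]

Step-by-step:
ask @ H0 ⇒ 2
choose[2, 3] @ H3
  branch[0] choose=2:
    H0 returns 28
    H1 returns (28, 9)
    H2 returns ((28, 9), ())
    H3 returns [((28, 9), ())]
  branch[1] choose=3:
    H0 returns 26
    H1 returns (26, 9)
    H2 returns ((26, 9), ())
    H3 returns [((26, 9), ())]
= [((28, 9), ()), ((26, 9), ())]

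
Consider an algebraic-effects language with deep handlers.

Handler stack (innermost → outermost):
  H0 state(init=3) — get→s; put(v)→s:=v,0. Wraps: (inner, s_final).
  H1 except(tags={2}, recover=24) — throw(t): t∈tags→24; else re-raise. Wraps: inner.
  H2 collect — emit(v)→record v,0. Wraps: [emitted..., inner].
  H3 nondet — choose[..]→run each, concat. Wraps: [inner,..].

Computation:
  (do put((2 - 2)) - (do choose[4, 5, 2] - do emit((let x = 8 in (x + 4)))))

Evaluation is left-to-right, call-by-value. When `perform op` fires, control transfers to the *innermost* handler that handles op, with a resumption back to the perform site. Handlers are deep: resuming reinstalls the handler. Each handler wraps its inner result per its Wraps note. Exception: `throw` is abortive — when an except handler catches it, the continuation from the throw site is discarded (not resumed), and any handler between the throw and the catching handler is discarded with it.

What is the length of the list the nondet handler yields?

Working:
put(0) @ H0 ⇒ s:=0
choose[4, 5, 2] @ H3
  branch[0] choose=4:
    emit(12) @ H2 ⇒ out+=12
    H0 returns (-4, 0)
    H1 returns (-4, 0)
    H2 returns [12, (-4, 0)]
    H3 returns [[12, (-4, 0)]]
  branch[1] choose=5:
    emit(12) @ H2 ⇒ out+=12
    H0 returns (-5, 0)
    H1 returns (-5, 0)
    H2 returns [12, (-5, 0)]
    H3 returns [[12, (-5, 0)]]
  branch[2] choose=2:
    emit(12) @ H2 ⇒ out+=12
    H0 returns (-2, 0)
    H1 returns (-2, 0)
    H2 returns [12, (-2, 0)]
    H3 returns [[12, (-2, 0)]]
= [[12, (-4, 0)], [12, (-5, 0)], [12, (-2, 0)]]

Answer: 3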